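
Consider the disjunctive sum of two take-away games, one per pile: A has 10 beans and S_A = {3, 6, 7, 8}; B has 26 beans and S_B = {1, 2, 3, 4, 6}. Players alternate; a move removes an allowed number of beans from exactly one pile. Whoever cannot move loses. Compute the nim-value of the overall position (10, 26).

2

Pile A, S = {3, 6, 7, 8}:
G(0) = 0
G(1) = mex{} = 0
G(2) = mex{} = 0
G(3) = mex{0} = 1
G(4) = mex{0} = 1
G(5) = mex{0} = 1
G(6) = mex{1,0} = 2
G(7) = mex{1,0,0} = 2
G(8) = mex{1,0,0,0} = 2
G(9) = mex{2,1,0,0} = 3
G(10) = mex{2,1,1,0} = 3
G_A(10) = 3.
Pile B, S = {1, 2, 3, 4, 6}:
n :  0  1  2  3  4  5  6  7  8  9 10 11 12 13 14 15 16 17 18 19 20 21 22 23 24 25 26
G :  0  1  2  3  4  0  1  2  3  4  0  1  2  3  4  0  1  2  3  4  0  1  2  3  4  0  1
G_B(26) = 1.
Combined Grundy value = 3 ⊕ 1 = 2.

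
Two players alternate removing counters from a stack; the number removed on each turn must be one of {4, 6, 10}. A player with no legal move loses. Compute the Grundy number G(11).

G(0) = 0
G(1) = mex{} = 0
G(2) = mex{} = 0
G(3) = mex{} = 0
G(4) = mex{0} = 1
G(5) = mex{0} = 1
G(6) = mex{0,0} = 1
G(7) = mex{0,0} = 1
G(8) = mex{1,0} = 2
G(9) = mex{1,0} = 2
G(10) = mex{1,1,0} = 2
G(11) = mex{1,1,0} = 2

2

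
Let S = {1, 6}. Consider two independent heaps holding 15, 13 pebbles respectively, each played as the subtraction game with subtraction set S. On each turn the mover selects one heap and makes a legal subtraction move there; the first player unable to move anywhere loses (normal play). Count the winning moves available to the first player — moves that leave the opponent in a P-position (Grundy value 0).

All heaps use S = {1, 6}:
n :  0  1  2  3  4  5  6  7  8  9 10 11 12 13 14 15
G :  0  1  0  1  0  1  2  0  1  0  1  0  1  2  0  1
Heap A: G(15) = 1.
Heap B: G(13) = 2.
Combined Grundy value = 1 ⊕ 2 = 3.
A winning move leaves total XOR = 0, i.e. changes one component's Grundy value g to g ⊕ X where X is the current total.
Heap A: need g' = 1⊕3 = 2. Options: 15−1→G=0, 15−6→G=0. Hits: 0.
Heap B: need g' = 2⊕3 = 1. Options: 13−1→G=1, 13−6→G=0. Hits: 1.

1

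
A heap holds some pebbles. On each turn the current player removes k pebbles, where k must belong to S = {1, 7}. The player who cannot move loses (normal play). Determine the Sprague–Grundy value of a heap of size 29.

n :  0  1  2  3  4  5  6  7  8  9 10 11 12 13 14 15 16 17 18 19 20 21 22 23 24 25 26 27 28 29
G :  0  1  0  1  0  1  0  1  0  1  0  1  0  1  0  1  0  1  0  1  0  1  0  1  0  1  0  1  0  1

1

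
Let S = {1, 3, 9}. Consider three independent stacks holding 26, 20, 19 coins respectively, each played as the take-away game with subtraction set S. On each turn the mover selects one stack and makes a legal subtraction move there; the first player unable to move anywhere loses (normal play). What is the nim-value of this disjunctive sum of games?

All stacks use S = {1, 3, 9}:
n :  0  1  2  3  4  5  6  7  8  9 10 11 12 13 14 15 16 17 18 19 20 21 22 23 24 25 26
G :  0  1  0  1  0  1  0  1  0  1  0  1  0  1  0  1  0  1  0  1  0  1  0  1  0  1  0
Stack A: G(26) = 0.
Stack B: G(20) = 0.
Stack C: G(19) = 1.
Combined Grundy value = 0 ⊕ 0 ⊕ 1 = 1.

1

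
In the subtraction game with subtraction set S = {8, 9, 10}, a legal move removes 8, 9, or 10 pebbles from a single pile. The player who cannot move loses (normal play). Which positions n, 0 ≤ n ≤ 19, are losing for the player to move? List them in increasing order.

n :  0  1  2  3  4  5  6  7  8  9 10 11 12 13 14 15 16 17 18 19
G :  0  0  0  0  0  0  0  0  1  1  1  1  1  1  1  1  2  2  0  0
P-positions are exactly the n with G(n) = 0.

0, 1, 2, 3, 4, 5, 6, 7, 18, 19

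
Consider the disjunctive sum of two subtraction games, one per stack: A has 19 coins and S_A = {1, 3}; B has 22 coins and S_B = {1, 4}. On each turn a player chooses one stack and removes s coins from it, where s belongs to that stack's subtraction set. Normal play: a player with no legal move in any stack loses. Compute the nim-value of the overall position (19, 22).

Stack A, S = {1, 3}:
n :  0  1  2  3  4  5  6  7  8  9 10 11 12 13 14 15 16 17 18 19
G :  0  1  0  1  0  1  0  1  0  1  0  1  0  1  0  1  0  1  0  1
G_A(19) = 1.
Stack B, S = {1, 4}:
n :  0  1  2  3  4  5  6  7  8  9 10 11 12 13 14 15 16 17 18 19 20 21 22
G :  0  1  0  1  2  0  1  0  1  2  0  1  0  1  2  0  1  0  1  2  0  1  0
G_B(22) = 0.
Combined Grundy value = 1 ⊕ 0 = 1.

1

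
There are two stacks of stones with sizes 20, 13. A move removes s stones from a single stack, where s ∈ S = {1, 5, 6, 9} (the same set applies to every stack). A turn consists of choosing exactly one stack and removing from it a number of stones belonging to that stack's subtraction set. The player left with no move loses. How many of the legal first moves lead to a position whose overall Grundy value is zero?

All stacks use S = {1, 5, 6, 9}:
G(0) = 0
G(1) = mex{0} = 1
G(2) = mex{1} = 0
G(3) = mex{0} = 1
G(4) = mex{1} = 0
G(5) = mex{0,0} = 1
G(6) = mex{1,1,0} = 2
G(7) = mex{2,0,1} = 3
G(8) = mex{3,1,0} = 2
G(9) = mex{2,0,1,0} = 3
G(10) = mex{3,1,0,1} = 2
G(11) = mex{2,2,1,0} = 3
G(12) = mex{3,3,2,1} = 0
G(13) = mex{0,2,3,0} = 1
G(14) = mex{1,3,2,1} = 0
G(15) = mex{0,2,3,2} = 1
G(16) = mex{1,3,2,3} = 0
G(17) = mex{0,0,3,2} = 1
G(18) = mex{1,1,0,3} = 2
G(19) = mex{2,0,1,2} = 3
G(20) = mex{3,1,0,3} = 2
Stack A: G(20) = 2.
Stack B: G(13) = 1.
Combined Grundy value = 2 ⊕ 1 = 3.
A winning move leaves total XOR = 0, i.e. changes one component's Grundy value g to g ⊕ X where X is the current total.
Stack A: need g' = 2⊕3 = 1. Options: 20−1→G=3, 20−5→G=1, 20−6→G=0, 20−9→G=3. Hits: 1.
Stack B: need g' = 1⊕3 = 2. Options: 13−1→G=0, 13−5→G=2, 13−6→G=3, 13−9→G=0. Hits: 1.

2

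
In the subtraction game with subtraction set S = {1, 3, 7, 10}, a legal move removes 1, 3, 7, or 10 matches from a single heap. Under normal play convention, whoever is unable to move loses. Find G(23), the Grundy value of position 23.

0

G(0) = 0
G(1) = mex{0} = 1
G(2) = mex{1} = 0
G(3) = mex{0,0} = 1
G(4) = mex{1,1} = 0
G(5) = mex{0,0} = 1
G(6) = mex{1,1} = 0
G(7) = mex{0,0,0} = 1
G(8) = mex{1,1,1} = 0
G(9) = mex{0,0,0} = 1
G(10) = mex{1,1,1,0} = 2
G(11) = mex{2,0,0,1} = 3
G(12) = mex{3,1,1,0} = 2
G(13) = mex{2,2,0,1} = 3
G(14) = mex{3,3,1,0} = 2
G(15) = mex{2,2,0,1} = 3
G(16) = mex{3,3,1,0} = 2
G(17) = mex{2,2,2,1} = 0
G(18) = mex{0,3,3,0} = 1
G(19) = mex{1,2,2,1} = 0
G(20) = mex{0,0,3,2} = 1
G(21) = mex{1,1,2,3} = 0
G(22) = mex{0,0,3,2} = 1
G(23) = mex{1,1,2,3} = 0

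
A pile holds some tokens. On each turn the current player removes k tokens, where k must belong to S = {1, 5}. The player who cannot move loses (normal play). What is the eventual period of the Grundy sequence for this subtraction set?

G(0) = 0
G(1) = mex{0} = 1
G(2) = mex{1} = 0
G(3) = mex{0} = 1
G(4) = mex{1} = 0
G(5) = mex{0,0} = 1
G(6) = mex{1,1} = 0
G(7) = mex{0,0} = 1
G(8) = mex{1,1} = 0
G(9) = mex{0,0} = 1
G(10) = mex{1,1} = 0
G(11) = mex{0,0} = 1
G(12) = mex{1,1} = 0
G(13) = mex{0,0} = 1
G(14) = mex{1,1} = 0
G(n+2) = G(n) holds for n = 0,…,4 (a full window of length max(S) = 5), so the sequence is purely periodic with period 2.

2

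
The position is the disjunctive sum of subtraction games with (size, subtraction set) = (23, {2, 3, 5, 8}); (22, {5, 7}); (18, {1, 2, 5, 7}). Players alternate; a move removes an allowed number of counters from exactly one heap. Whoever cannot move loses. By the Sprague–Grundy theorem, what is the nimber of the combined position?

1

Heap A, S = {2, 3, 5, 8}:
n :  0  1  2  3  4  5  6  7  8  9 10 11 12 13 14 15 16 17 18 19 20 21 22 23
G :  0  0  1  1  2  2  3  0  4  1  3  0  4  1  2  2  3  0  0  1  1  2  3  3
G_A(23) = 3.
Heap B, S = {5, 7}:
n :  0  1  2  3  4  5  6  7  8  9 10 11 12 13 14 15 16 17 18 19 20 21 22
G :  0  0  0  0  0  1  1  1  1  1  2  2  0  0  0  0  0  1  1  1  1  1  2
G_B(22) = 2.
Heap C, S = {1, 2, 5, 7}:
G(0) = 0
G(1) = mex{0} = 1
G(2) = mex{1,0} = 2
G(3) = mex{2,1} = 0
G(4) = mex{0,2} = 1
G(5) = mex{1,0,0} = 2
G(6) = mex{2,1,1} = 0
G(7) = mex{0,2,2,0} = 1
G(8) = mex{1,0,0,1} = 2
G(9) = mex{2,1,1,2} = 0
G(10) = mex{0,2,2,0} = 1
G(11) = mex{1,0,0,1} = 2
G(12) = mex{2,1,1,2} = 0
G(13) = mex{0,2,2,0} = 1
G(14) = mex{1,0,0,1} = 2
G(15) = mex{2,1,1,2} = 0
G(16) = mex{0,2,2,0} = 1
G(17) = mex{1,0,0,1} = 2
G(18) = mex{2,1,1,2} = 0
G_C(18) = 0.
Combined Grundy value = 3 ⊕ 2 ⊕ 0 = 1.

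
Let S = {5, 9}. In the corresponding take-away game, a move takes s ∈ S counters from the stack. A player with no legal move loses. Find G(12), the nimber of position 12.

n :  0  1  2  3  4  5  6  7  8  9 10 11 12
G :  0  0  0  0  0  1  1  1  1  1  2  2  2

2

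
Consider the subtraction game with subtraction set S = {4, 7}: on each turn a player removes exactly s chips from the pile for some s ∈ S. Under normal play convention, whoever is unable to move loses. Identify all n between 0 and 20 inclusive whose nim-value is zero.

0, 1, 2, 3, 11, 12, 13, 14

n :  0  1  2  3  4  5  6  7  8  9 10 11 12 13 14 15 16 17 18 19 20
G :  0  0  0  0  1  1  1  1  2  2  2  0  0  0  0  1  1  1  1  2  2
P-positions are exactly the n with G(n) = 0.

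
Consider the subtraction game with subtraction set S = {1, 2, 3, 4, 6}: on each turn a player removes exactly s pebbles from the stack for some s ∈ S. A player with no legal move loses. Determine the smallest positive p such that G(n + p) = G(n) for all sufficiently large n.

5

G(0) = 0
G(1) = mex{0} = 1
G(2) = mex{1,0} = 2
G(3) = mex{2,1,0} = 3
G(4) = mex{3,2,1,0} = 4
G(5) = mex{4,3,2,1} = 0
G(6) = mex{0,4,3,2,0} = 1
G(7) = mex{1,0,4,3,1} = 2
G(8) = mex{2,1,0,4,2} = 3
G(9) = mex{3,2,1,0,3} = 4
G(10) = mex{4,3,2,1,4} = 0
G(11) = mex{0,4,3,2,0} = 1
G(12) = mex{1,0,4,3,1} = 2
G(13) = mex{2,1,0,4,2} = 3
G(14) = mex{3,2,1,0,3} = 4
G(n+5) = G(n) holds for n = 0,…,5 (a full window of length max(S) = 6), so the sequence is purely periodic with period 5.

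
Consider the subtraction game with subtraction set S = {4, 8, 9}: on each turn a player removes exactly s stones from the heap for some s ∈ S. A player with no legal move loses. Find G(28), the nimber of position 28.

n :  0  1  2  3  4  5  6  7  8  9 10 11 12 13 14 15 16 17 18 19 20 21 22 23 24 25 26 27 28
G :  0  0  0  0  1  1  1  1  2  2  2  2  3  0  0  0  0  1  1  1  1  2  2  2  2  3  0  0  0

0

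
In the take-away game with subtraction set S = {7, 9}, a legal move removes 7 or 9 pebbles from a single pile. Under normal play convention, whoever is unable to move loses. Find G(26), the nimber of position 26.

1

G(0) = 0
G(1) = mex{} = 0
G(2) = mex{} = 0
G(3) = mex{} = 0
G(4) = mex{} = 0
G(5) = mex{} = 0
G(6) = mex{} = 0
G(7) = mex{0} = 1
G(8) = mex{0} = 1
G(9) = mex{0,0} = 1
G(10) = mex{0,0} = 1
G(11) = mex{0,0} = 1
G(12) = mex{0,0} = 1
G(13) = mex{0,0} = 1
G(14) = mex{1,0} = 2
G(15) = mex{1,0} = 2
G(16) = mex{1,1} = 0
G(17) = mex{1,1} = 0
G(18) = mex{1,1} = 0
G(19) = mex{1,1} = 0
G(20) = mex{1,1} = 0
G(21) = mex{2,1} = 0
G(22) = mex{2,1} = 0
G(23) = mex{0,2} = 1
G(24) = mex{0,2} = 1
G(25) = mex{0,0} = 1
G(26) = mex{0,0} = 1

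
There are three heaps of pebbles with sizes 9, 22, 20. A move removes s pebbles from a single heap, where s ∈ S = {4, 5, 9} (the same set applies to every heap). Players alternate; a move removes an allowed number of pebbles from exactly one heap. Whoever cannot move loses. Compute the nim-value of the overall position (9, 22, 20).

All heaps use S = {4, 5, 9}:
n :  0  1  2  3  4  5  6  7  8  9 10 11 12 13 14 15 16 17 18 19 20 21 22
G :  0  0  0  0  1  1  1  1  2  2  2  2  3  0  0  0  0  1  1  1  1  2  2
Heap A: G(9) = 2.
Heap B: G(22) = 2.
Heap C: G(20) = 1.
Combined Grundy value = 2 ⊕ 2 ⊕ 1 = 1.

1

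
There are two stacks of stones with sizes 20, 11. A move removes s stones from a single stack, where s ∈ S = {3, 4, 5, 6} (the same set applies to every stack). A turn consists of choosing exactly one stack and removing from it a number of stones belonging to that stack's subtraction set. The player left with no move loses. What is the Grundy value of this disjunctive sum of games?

All stacks use S = {3, 4, 5, 6}:
n :  0  1  2  3  4  5  6  7  8  9 10 11 12 13 14 15 16 17 18 19 20
G :  0  0  0  1  1  1  2  2  2  0  0  0  1  1  1  2  2  2  0  0  0
Stack A: G(20) = 0.
Stack B: G(11) = 0.
Combined Grundy value = 0 ⊕ 0 = 0.

0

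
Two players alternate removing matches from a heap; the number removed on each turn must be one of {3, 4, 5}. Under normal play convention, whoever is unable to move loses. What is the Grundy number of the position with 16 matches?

G(0) = 0
G(1) = mex{} = 0
G(2) = mex{} = 0
G(3) = mex{0} = 1
G(4) = mex{0,0} = 1
G(5) = mex{0,0,0} = 1
G(6) = mex{1,0,0} = 2
G(7) = mex{1,1,0} = 2
G(8) = mex{1,1,1} = 0
G(9) = mex{2,1,1} = 0
G(10) = mex{2,2,1} = 0
G(11) = mex{0,2,2} = 1
G(12) = mex{0,0,2} = 1
G(13) = mex{0,0,0} = 1
G(14) = mex{1,0,0} = 2
G(15) = mex{1,1,0} = 2
G(16) = mex{1,1,1} = 0

0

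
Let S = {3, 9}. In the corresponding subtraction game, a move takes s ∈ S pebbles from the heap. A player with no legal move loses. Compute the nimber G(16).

n :  0  1  2  3  4  5  6  7  8  9 10 11 12 13 14 15 16
G :  0  0  0  1  1  1  0  0  0  1  1  1  0  0  0  1  1

1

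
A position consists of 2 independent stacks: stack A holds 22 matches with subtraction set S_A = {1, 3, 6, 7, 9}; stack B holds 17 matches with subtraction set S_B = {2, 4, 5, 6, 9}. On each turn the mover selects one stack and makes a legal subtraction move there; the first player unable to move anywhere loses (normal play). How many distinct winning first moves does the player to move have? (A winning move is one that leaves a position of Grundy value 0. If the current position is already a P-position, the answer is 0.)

Stack A, S = {1, 3, 6, 7, 9}:
n :  0  1  2  3  4  5  6  7  8  9 10 11 12 13 14 15 16 17 18 19 20 21 22
G :  0  1  0  1  0  1  2  3  2  3  2  3  0  1  0  1  0  1  2  3  2  3  2
G_A(22) = 2.
Stack B, S = {2, 4, 5, 6, 9}:
n :  0  1  2  3  4  5  6  7  8  9 10 11 12 13 14 15 16 17
G :  0  0  1  1  2  2  3  3  0  4  1  0  2  1  3  2  4  3
G_B(17) = 3.
Combined Grundy value = 2 ⊕ 3 = 1.
A winning move leaves total XOR = 0, i.e. changes one component's Grundy value g to g ⊕ X where X is the current total.
Stack A: need g' = 2⊕1 = 3. Options: 22−1→G=3, 22−3→G=3, 22−6→G=0, 22−7→G=1, 22−9→G=1. Hits: 2.
Stack B: need g' = 3⊕1 = 2. Options: 17−2→G=2, 17−4→G=1, 17−5→G=2, 17−6→G=0, 17−9→G=0. Hits: 2.

4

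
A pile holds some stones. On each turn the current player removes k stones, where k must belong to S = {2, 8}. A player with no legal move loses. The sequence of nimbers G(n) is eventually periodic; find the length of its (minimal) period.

10

G(0) = 0
G(1) = mex{} = 0
G(2) = mex{0} = 1
G(3) = mex{0} = 1
G(4) = mex{1} = 0
G(5) = mex{1} = 0
G(6) = mex{0} = 1
G(7) = mex{0} = 1
G(8) = mex{1,0} = 2
G(9) = mex{1,0} = 2
G(10) = mex{2,1} = 0
G(11) = mex{2,1} = 0
G(12) = mex{0,0} = 1
G(13) = mex{0,0} = 1
G(14) = mex{1,1} = 0
G(15) = mex{1,1} = 0
G(16) = mex{0,2} = 1
G(17) = mex{0,2} = 1
G(18) = mex{1,0} = 2
G(19) = mex{1,0} = 2
G(20) = mex{2,1} = 0
G(21) = mex{2,1} = 0
G(n+10) = G(n) holds for n = 0,…,7 (a full window of length max(S) = 8), so the sequence is purely periodic with period 10.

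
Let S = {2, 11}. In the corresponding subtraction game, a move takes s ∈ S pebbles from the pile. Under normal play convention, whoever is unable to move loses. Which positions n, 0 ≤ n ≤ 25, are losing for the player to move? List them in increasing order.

G(0) = 0
G(1) = mex{} = 0
G(2) = mex{0} = 1
G(3) = mex{0} = 1
G(4) = mex{1} = 0
G(5) = mex{1} = 0
G(6) = mex{0} = 1
G(7) = mex{0} = 1
G(8) = mex{1} = 0
G(9) = mex{1} = 0
G(10) = mex{0} = 1
G(11) = mex{0,0} = 1
G(12) = mex{1,0} = 2
G(13) = mex{1,1} = 0
G(14) = mex{2,1} = 0
G(15) = mex{0,0} = 1
G(16) = mex{0,0} = 1
G(17) = mex{1,1} = 0
G(18) = mex{1,1} = 0
G(19) = mex{0,0} = 1
G(20) = mex{0,0} = 1
G(21) = mex{1,1} = 0
G(22) = mex{1,1} = 0
G(23) = mex{0,2} = 1
G(24) = mex{0,0} = 1
G(25) = mex{1,0} = 2
P-positions are exactly the n with G(n) = 0.

0, 1, 4, 5, 8, 9, 13, 14, 17, 18, 21, 22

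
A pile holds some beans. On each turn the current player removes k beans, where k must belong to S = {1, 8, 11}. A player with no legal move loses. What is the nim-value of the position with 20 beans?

G(0) = 0
G(1) = mex{0} = 1
G(2) = mex{1} = 0
G(3) = mex{0} = 1
G(4) = mex{1} = 0
G(5) = mex{0} = 1
G(6) = mex{1} = 0
G(7) = mex{0} = 1
G(8) = mex{1,0} = 2
G(9) = mex{2,1} = 0
G(10) = mex{0,0} = 1
G(11) = mex{1,1,0} = 2
G(12) = mex{2,0,1} = 3
G(13) = mex{3,1,0} = 2
G(14) = mex{2,0,1} = 3
G(15) = mex{3,1,0} = 2
G(16) = mex{2,2,1} = 0
G(17) = mex{0,0,0} = 1
G(18) = mex{1,1,1} = 0
G(19) = mex{0,2,2} = 1
G(20) = mex{1,3,0} = 2

2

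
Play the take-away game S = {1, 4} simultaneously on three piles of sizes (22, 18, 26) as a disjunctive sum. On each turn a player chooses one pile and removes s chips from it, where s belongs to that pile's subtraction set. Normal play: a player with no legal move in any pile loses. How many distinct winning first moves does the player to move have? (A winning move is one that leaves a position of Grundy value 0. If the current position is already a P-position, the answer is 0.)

All piles use S = {1, 4}:
n :  0  1  2  3  4  5  6  7  8  9 10 11 12 13 14 15 16 17 18 19 20 21 22 23 24 25 26
G :  0  1  0  1  2  0  1  0  1  2  0  1  0  1  2  0  1  0  1  2  0  1  0  1  2  0  1
Pile A: G(22) = 0.
Pile B: G(18) = 1.
Pile C: G(26) = 1.
Combined Grundy value = 0 ⊕ 1 ⊕ 1 = 0.
A winning move leaves total XOR = 0, i.e. changes one component's Grundy value g to g ⊕ X where X is the current total.
Pile A: target g' = 0⊕0 = 0, but every legal move changes the Grundy value (mex property), so 0 moves.
Pile B: target g' = 1⊕0 = 1, but every legal move changes the Grundy value (mex property), so 0 moves.
Pile C: target g' = 1⊕0 = 1, but every legal move changes the Grundy value (mex property), so 0 moves.

0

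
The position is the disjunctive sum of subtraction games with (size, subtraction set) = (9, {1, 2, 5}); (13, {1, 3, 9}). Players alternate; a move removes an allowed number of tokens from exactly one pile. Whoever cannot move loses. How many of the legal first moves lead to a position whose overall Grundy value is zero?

5

Pile A, S = {1, 2, 5}:
n : 0 1 2 3 4 5 6 7 8 9
G : 0 1 2 0 1 2 0 1 2 0
G_A(9) = 0.
Pile B, S = {1, 3, 9}:
G(0) = 0
G(1) = mex{0} = 1
G(2) = mex{1} = 0
G(3) = mex{0,0} = 1
G(4) = mex{1,1} = 0
G(5) = mex{0,0} = 1
G(6) = mex{1,1} = 0
G(7) = mex{0,0} = 1
G(8) = mex{1,1} = 0
G(9) = mex{0,0,0} = 1
G(10) = mex{1,1,1} = 0
G(11) = mex{0,0,0} = 1
G(12) = mex{1,1,1} = 0
G(13) = mex{0,0,0} = 1
G_B(13) = 1.
Combined Grundy value = 0 ⊕ 1 = 1.
A winning move leaves total XOR = 0, i.e. changes one component's Grundy value g to g ⊕ X where X is the current total.
Pile A: need g' = 0⊕1 = 1. Options: 9−1→G=2, 9−2→G=1, 9−5→G=1. Hits: 2.
Pile B: need g' = 1⊕1 = 0. Options: 13−1→G=0, 13−3→G=0, 13−9→G=0. Hits: 3.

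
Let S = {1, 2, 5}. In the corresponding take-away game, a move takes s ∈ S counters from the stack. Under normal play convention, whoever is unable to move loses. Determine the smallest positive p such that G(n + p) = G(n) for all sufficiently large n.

G(0) = 0
G(1) = mex{0} = 1
G(2) = mex{1,0} = 2
G(3) = mex{2,1} = 0
G(4) = mex{0,2} = 1
G(5) = mex{1,0,0} = 2
G(6) = mex{2,1,1} = 0
G(7) = mex{0,2,2} = 1
G(8) = mex{1,0,0} = 2
G(9) = mex{2,1,1} = 0
G(10) = mex{0,2,2} = 1
G(11) = mex{1,0,0} = 2
G(12) = mex{2,1,1} = 0
G(13) = mex{0,2,2} = 1
G(14) = mex{1,0,0} = 2
G(n+3) = G(n) holds for n = 0,…,4 (a full window of length max(S) = 5), so the sequence is purely periodic with period 3.

3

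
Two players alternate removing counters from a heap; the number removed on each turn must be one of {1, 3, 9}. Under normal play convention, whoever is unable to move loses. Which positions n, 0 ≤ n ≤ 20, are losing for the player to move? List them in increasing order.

n :  0  1  2  3  4  5  6  7  8  9 10 11 12 13 14 15 16 17 18 19 20
G :  0  1  0  1  0  1  0  1  0  1  0  1  0  1  0  1  0  1  0  1  0
P-positions are exactly the n with G(n) = 0.

0, 2, 4, 6, 8, 10, 12, 14, 16, 18, 20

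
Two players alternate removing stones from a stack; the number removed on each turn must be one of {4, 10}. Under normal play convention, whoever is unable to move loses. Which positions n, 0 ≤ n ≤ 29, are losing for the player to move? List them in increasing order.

0, 1, 2, 3, 8, 9, 14, 15, 16, 17, 22, 23, 28, 29

n :  0  1  2  3  4  5  6  7  8  9 10 11 12 13 14 15 16 17 18 19 20 21 22 23 24 25 26 27 28 29
G :  0  0  0  0  1  1  1  1  0  0  2  2  1  1  0  0  0  0  1  1  1  1  0  0  2  2  1  1  0  0
P-positions are exactly the n with G(n) = 0.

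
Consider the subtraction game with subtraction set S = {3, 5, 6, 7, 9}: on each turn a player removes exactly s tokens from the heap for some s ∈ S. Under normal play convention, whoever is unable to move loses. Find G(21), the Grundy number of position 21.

3

G(0) = 0
G(1) = mex{} = 0
G(2) = mex{} = 0
G(3) = mex{0} = 1
G(4) = mex{0} = 1
G(5) = mex{0,0} = 1
G(6) = mex{1,0,0} = 2
G(7) = mex{1,0,0,0} = 2
G(8) = mex{1,1,0,0} = 2
G(9) = mex{2,1,1,0,0} = 3
G(10) = mex{2,1,1,1,0} = 3
G(11) = mex{2,2,1,1,0} = 3
G(12) = mex{3,2,2,1,1} = 0
G(13) = mex{3,2,2,2,1} = 0
G(14) = mex{3,3,2,2,1} = 0
G(15) = mex{0,3,3,2,2} = 1
G(16) = mex{0,3,3,3,2} = 1
G(17) = mex{0,0,3,3,2} = 1
G(18) = mex{1,0,0,3,3} = 2
G(19) = mex{1,0,0,0,3} = 2
G(20) = mex{1,1,0,0,3} = 2
G(21) = mex{2,1,1,0,0} = 3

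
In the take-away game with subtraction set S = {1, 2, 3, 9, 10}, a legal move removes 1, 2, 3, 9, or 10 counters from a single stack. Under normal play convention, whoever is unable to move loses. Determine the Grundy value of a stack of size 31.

3

n :  0  1  2  3  4  5  6  7  8  9 10 11 12 13 14 15 16 17 18 19 20 21 22 23 24 25 26 27 28 29 30 31
G :  0  1  2  3  0  1  2  3  0  1  2  3  0  1  2  3  0  1  2  3  0  1  2  3  0  1  2  3  0  1  2  3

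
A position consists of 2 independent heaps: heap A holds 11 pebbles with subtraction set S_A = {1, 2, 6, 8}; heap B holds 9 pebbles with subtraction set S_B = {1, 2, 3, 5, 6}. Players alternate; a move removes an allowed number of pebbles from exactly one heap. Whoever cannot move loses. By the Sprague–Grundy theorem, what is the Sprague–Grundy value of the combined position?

Heap A, S = {1, 2, 6, 8}:
G(0) = 0
G(1) = mex{0} = 1
G(2) = mex{1,0} = 2
G(3) = mex{2,1} = 0
G(4) = mex{0,2} = 1
G(5) = mex{1,0} = 2
G(6) = mex{2,1,0} = 3
G(7) = mex{3,2,1} = 0
G(8) = mex{0,3,2,0} = 1
G(9) = mex{1,0,0,1} = 2
G(10) = mex{2,1,1,2} = 0
G(11) = mex{0,2,2,0} = 1
G_A(11) = 1.
Heap B, S = {1, 2, 3, 5, 6}:
G(0) = 0
G(1) = mex{0} = 1
G(2) = mex{1,0} = 2
G(3) = mex{2,1,0} = 3
G(4) = mex{3,2,1} = 0
G(5) = mex{0,3,2,0} = 1
G(6) = mex{1,0,3,1,0} = 2
G(7) = mex{2,1,0,2,1} = 3
G(8) = mex{3,2,1,3,2} = 0
G(9) = mex{0,3,2,0,3} = 1
G_B(9) = 1.
Combined Grundy value = 1 ⊕ 1 = 0.

0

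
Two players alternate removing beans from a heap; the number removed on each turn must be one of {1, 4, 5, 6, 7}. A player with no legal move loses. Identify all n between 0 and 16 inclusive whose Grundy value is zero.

n :  0  1  2  3  4  5  6  7  8  9 10 11 12 13 14 15 16
G :  0  1  0  1  2  3  2  3  4  5  0  1  0  1  2  3  2
P-positions are exactly the n with G(n) = 0.

0, 2, 10, 12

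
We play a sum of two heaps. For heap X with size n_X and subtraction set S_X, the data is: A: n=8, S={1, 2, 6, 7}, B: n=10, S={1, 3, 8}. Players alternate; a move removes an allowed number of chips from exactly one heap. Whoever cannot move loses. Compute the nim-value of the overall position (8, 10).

Heap A, S = {1, 2, 6, 7}:
n : 0 1 2 3 4 5 6 7 8
G : 0 1 2 0 1 2 3 4 0
G_A(8) = 0.
Heap B, S = {1, 3, 8}:
G(0) = 0
G(1) = mex{0} = 1
G(2) = mex{1} = 0
G(3) = mex{0,0} = 1
G(4) = mex{1,1} = 0
G(5) = mex{0,0} = 1
G(6) = mex{1,1} = 0
G(7) = mex{0,0} = 1
G(8) = mex{1,1,0} = 2
G(9) = mex{2,0,1} = 3
G(10) = mex{3,1,0} = 2
G_B(10) = 2.
Combined Grundy value = 0 ⊕ 2 = 2.

2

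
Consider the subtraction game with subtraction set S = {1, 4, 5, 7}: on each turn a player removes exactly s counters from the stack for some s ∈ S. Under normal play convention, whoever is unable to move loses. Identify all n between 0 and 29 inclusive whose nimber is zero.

0, 2, 8, 10, 16, 18, 24, 26

n :  0  1  2  3  4  5  6  7  8  9 10 11 12 13 14 15 16 17 18 19 20 21 22 23 24 25 26 27 28 29
G :  0  1  0  1  2  3  2  3  0  1  0  1  2  3  2  3  0  1  0  1  2  3  2  3  0  1  0  1  2  3
P-positions are exactly the n with G(n) = 0.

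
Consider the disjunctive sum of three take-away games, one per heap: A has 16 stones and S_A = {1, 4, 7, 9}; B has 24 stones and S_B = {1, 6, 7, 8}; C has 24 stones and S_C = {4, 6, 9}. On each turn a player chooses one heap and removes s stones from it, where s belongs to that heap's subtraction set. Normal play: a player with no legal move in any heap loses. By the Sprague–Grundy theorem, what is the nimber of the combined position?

Heap A, S = {1, 4, 7, 9}:
n :  0  1  2  3  4  5  6  7  8  9 10 11 12 13 14 15 16
G :  0  1  0  1  2  0  1  2  0  1  0  1  2  0  1  2  0
G_A(16) = 0.
Heap B, S = {1, 6, 7, 8}:
G(0) = 0
G(1) = mex{0} = 1
G(2) = mex{1} = 0
G(3) = mex{0} = 1
G(4) = mex{1} = 0
G(5) = mex{0} = 1
G(6) = mex{1,0} = 2
G(7) = mex{2,1,0} = 3
G(8) = mex{3,0,1,0} = 2
G(9) = mex{2,1,0,1} = 3
G(10) = mex{3,0,1,0} = 2
G(11) = mex{2,1,0,1} = 3
G(12) = mex{3,2,1,0} = 4
G(13) = mex{4,3,2,1} = 0
G(14) = mex{0,2,3,2} = 1
G(15) = mex{1,3,2,3} = 0
G(16) = mex{0,2,3,2} = 1
G(17) = mex{1,3,2,3} = 0
G(18) = mex{0,4,3,2} = 1
G(19) = mex{1,0,4,3} = 2
G(20) = mex{2,1,0,4} = 3
G(21) = mex{3,0,1,0} = 2
G(22) = mex{2,1,0,1} = 3
G(23) = mex{3,0,1,0} = 2
G(24) = mex{2,1,0,1} = 3
G_B(24) = 3.
Heap C, S = {4, 6, 9}:
G(0) = 0
G(1) = mex{} = 0
G(2) = mex{} = 0
G(3) = mex{} = 0
G(4) = mex{0} = 1
G(5) = mex{0} = 1
G(6) = mex{0,0} = 1
G(7) = mex{0,0} = 1
G(8) = mex{1,0} = 2
G(9) = mex{1,0,0} = 2
G(10) = mex{1,1,0} = 2
G(11) = mex{1,1,0} = 2
G(12) = mex{2,1,0} = 3
G(13) = mex{2,1,1} = 0
G(14) = mex{2,2,1} = 0
G(15) = mex{2,2,1} = 0
G(16) = mex{3,2,1} = 0
G(17) = mex{0,2,2} = 1
G(18) = mex{0,3,2} = 1
G(19) = mex{0,0,2} = 1
G(20) = mex{0,0,2} = 1
G(21) = mex{1,0,3} = 2
G(22) = mex{1,0,0} = 2
G(23) = mex{1,1,0} = 2
G(24) = mex{1,1,0} = 2
G_C(24) = 2.
Combined Grundy value = 0 ⊕ 3 ⊕ 2 = 1.

1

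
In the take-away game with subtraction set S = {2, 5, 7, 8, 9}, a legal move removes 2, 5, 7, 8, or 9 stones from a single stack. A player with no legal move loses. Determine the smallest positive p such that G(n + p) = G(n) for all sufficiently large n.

14

n :  0  1  2  3  4  5  6  7  8  9 10 11 12 13 14 15 16 17 18 19 20 21 22 23 24 25 26 27 28 29
G :  0  0  1  1  0  2  1  3  2  2  3  3  4  4  0  0  1  1  0  2  1  3  2  2  3  3  4  4  0  0
G(n+14) = G(n) holds for n = 0,…,8 (a full window of length max(S) = 9), so the sequence is purely periodic with period 14.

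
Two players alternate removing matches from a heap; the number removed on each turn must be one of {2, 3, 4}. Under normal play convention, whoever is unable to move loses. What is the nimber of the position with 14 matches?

G(0) = 0
G(1) = mex{} = 0
G(2) = mex{0} = 1
G(3) = mex{0,0} = 1
G(4) = mex{1,0,0} = 2
G(5) = mex{1,1,0} = 2
G(6) = mex{2,1,1} = 0
G(7) = mex{2,2,1} = 0
G(8) = mex{0,2,2} = 1
G(9) = mex{0,0,2} = 1
G(10) = mex{1,0,0} = 2
G(11) = mex{1,1,0} = 2
G(12) = mex{2,1,1} = 0
G(13) = mex{2,2,1} = 0
G(14) = mex{0,2,2} = 1

1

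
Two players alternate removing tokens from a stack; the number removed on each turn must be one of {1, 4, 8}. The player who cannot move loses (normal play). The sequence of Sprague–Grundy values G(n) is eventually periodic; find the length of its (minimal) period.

G(0) = 0
G(1) = mex{0} = 1
G(2) = mex{1} = 0
G(3) = mex{0} = 1
G(4) = mex{1,0} = 2
G(5) = mex{2,1} = 0
G(6) = mex{0,0} = 1
G(7) = mex{1,1} = 0
G(8) = mex{0,2,0} = 1
G(9) = mex{1,0,1} = 2
G(10) = mex{2,1,0} = 3
G(11) = mex{3,0,1} = 2
G(12) = mex{2,1,2} = 0
G(13) = mex{0,2,0} = 1
G(14) = mex{1,3,1} = 0
G(15) = mex{0,2,0} = 1
G(16) = mex{1,0,1} = 2
G(17) = mex{2,1,2} = 0
G(18) = mex{0,0,3} = 1
G(19) = mex{1,1,2} = 0
G(20) = mex{0,2,0} = 1
G(21) = mex{1,0,1} = 2
G(22) = mex{2,1,0} = 3
G(23) = mex{3,0,1} = 2
G(24) = mex{2,1,2} = 0
G(25) = mex{0,2,0} = 1
G(n+12) = G(n) holds for n = 0,…,7 (a full window of length max(S) = 8), so the sequence is purely periodic with period 12.

12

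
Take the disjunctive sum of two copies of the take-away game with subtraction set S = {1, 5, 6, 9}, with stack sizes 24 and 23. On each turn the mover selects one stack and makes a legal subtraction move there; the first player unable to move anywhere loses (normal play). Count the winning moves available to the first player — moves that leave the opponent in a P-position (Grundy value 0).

All stacks use S = {1, 5, 6, 9}:
G(0) = 0
G(1) = mex{0} = 1
G(2) = mex{1} = 0
G(3) = mex{0} = 1
G(4) = mex{1} = 0
G(5) = mex{0,0} = 1
G(6) = mex{1,1,0} = 2
G(7) = mex{2,0,1} = 3
G(8) = mex{3,1,0} = 2
G(9) = mex{2,0,1,0} = 3
G(10) = mex{3,1,0,1} = 2
G(11) = mex{2,2,1,0} = 3
G(12) = mex{3,3,2,1} = 0
G(13) = mex{0,2,3,0} = 1
G(14) = mex{1,3,2,1} = 0
G(15) = mex{0,2,3,2} = 1
G(16) = mex{1,3,2,3} = 0
G(17) = mex{0,0,3,2} = 1
G(18) = mex{1,1,0,3} = 2
G(19) = mex{2,0,1,2} = 3
G(20) = mex{3,1,0,3} = 2
G(21) = mex{2,0,1,0} = 3
G(22) = mex{3,1,0,1} = 2
G(23) = mex{2,2,1,0} = 3
G(24) = mex{3,3,2,1} = 0
Stack A: G(24) = 0.
Stack B: G(23) = 3.
Combined Grundy value = 0 ⊕ 3 = 3.
A winning move leaves total XOR = 0, i.e. changes one component's Grundy value g to g ⊕ X where X is the current total.
Stack A: need g' = 0⊕3 = 3. Options: 24−1→G=3, 24−5→G=3, 24−6→G=2, 24−9→G=1. Hits: 2.
Stack B: need g' = 3⊕3 = 0. Options: 23−1→G=2, 23−5→G=2, 23−6→G=1, 23−9→G=0. Hits: 1.

3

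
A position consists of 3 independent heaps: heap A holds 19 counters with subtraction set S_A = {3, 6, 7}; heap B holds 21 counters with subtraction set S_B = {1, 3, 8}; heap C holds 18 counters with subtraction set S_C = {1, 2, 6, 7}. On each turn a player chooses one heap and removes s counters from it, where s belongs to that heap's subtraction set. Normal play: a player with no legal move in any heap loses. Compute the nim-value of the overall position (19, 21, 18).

Heap A, S = {3, 6, 7}:
G(0) = 0
G(1) = mex{} = 0
G(2) = mex{} = 0
G(3) = mex{0} = 1
G(4) = mex{0} = 1
G(5) = mex{0} = 1
G(6) = mex{1,0} = 2
G(7) = mex{1,0,0} = 2
G(8) = mex{1,0,0} = 2
G(9) = mex{2,1,0} = 3
G(10) = mex{2,1,1} = 0
G(11) = mex{2,1,1} = 0
G(12) = mex{3,2,1} = 0
G(13) = mex{0,2,2} = 1
G(14) = mex{0,2,2} = 1
G(15) = mex{0,3,2} = 1
G(16) = mex{1,0,3} = 2
G(17) = mex{1,0,0} = 2
G(18) = mex{1,0,0} = 2
G(19) = mex{2,1,0} = 3
G_A(19) = 3.
Heap B, S = {1, 3, 8}:
G(0) = 0
G(1) = mex{0} = 1
G(2) = mex{1} = 0
G(3) = mex{0,0} = 1
G(4) = mex{1,1} = 0
G(5) = mex{0,0} = 1
G(6) = mex{1,1} = 0
G(7) = mex{0,0} = 1
G(8) = mex{1,1,0} = 2
G(9) = mex{2,0,1} = 3
G(10) = mex{3,1,0} = 2
G(11) = mex{2,2,1} = 0
G(12) = mex{0,3,0} = 1
G(13) = mex{1,2,1} = 0
G(14) = mex{0,0,0} = 1
G(15) = mex{1,1,1} = 0
G(16) = mex{0,0,2} = 1
G(17) = mex{1,1,3} = 0
G(18) = mex{0,0,2} = 1
G(19) = mex{1,1,0} = 2
G(20) = mex{2,0,1} = 3
G(21) = mex{3,1,0} = 2
G_B(21) = 2.
Heap C, S = {1, 2, 6, 7}:
n :  0  1  2  3  4  5  6  7  8  9 10 11 12 13 14 15 16 17 18
G :  0  1  2  0  1  2  3  4  0  1  2  0  1  2  3  4  0  1  2
G_C(18) = 2.
Combined Grundy value = 3 ⊕ 2 ⊕ 2 = 3.

3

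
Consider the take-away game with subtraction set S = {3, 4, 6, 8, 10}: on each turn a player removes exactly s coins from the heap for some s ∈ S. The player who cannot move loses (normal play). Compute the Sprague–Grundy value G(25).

4

G(0) = 0
G(1) = mex{} = 0
G(2) = mex{} = 0
G(3) = mex{0} = 1
G(4) = mex{0,0} = 1
G(5) = mex{0,0} = 1
G(6) = mex{1,0,0} = 2
G(7) = mex{1,1,0} = 2
G(8) = mex{1,1,0,0} = 2
G(9) = mex{2,1,1,0} = 3
G(10) = mex{2,2,1,0,0} = 3
G(11) = mex{2,2,1,1,0} = 3
G(12) = mex{3,2,2,1,0} = 4
G(13) = mex{3,3,2,1,1} = 0
G(14) = mex{3,3,2,2,1} = 0
G(15) = mex{4,3,3,2,1} = 0
G(16) = mex{0,4,3,2,2} = 1
G(17) = mex{0,0,3,3,2} = 1
G(18) = mex{0,0,4,3,2} = 1
G(19) = mex{1,0,0,3,3} = 2
G(20) = mex{1,1,0,4,3} = 2
G(21) = mex{1,1,0,0,3} = 2
G(22) = mex{2,1,1,0,4} = 3
G(23) = mex{2,2,1,0,0} = 3
G(24) = mex{2,2,1,1,0} = 3
G(25) = mex{3,2,2,1,0} = 4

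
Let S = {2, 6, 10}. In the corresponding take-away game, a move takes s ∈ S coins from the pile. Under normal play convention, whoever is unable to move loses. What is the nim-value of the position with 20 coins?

0

G(0) = 0
G(1) = mex{} = 0
G(2) = mex{0} = 1
G(3) = mex{0} = 1
G(4) = mex{1} = 0
G(5) = mex{1} = 0
G(6) = mex{0,0} = 1
G(7) = mex{0,0} = 1
G(8) = mex{1,1} = 0
G(9) = mex{1,1} = 0
G(10) = mex{0,0,0} = 1
G(11) = mex{0,0,0} = 1
G(12) = mex{1,1,1} = 0
G(13) = mex{1,1,1} = 0
G(14) = mex{0,0,0} = 1
G(15) = mex{0,0,0} = 1
G(16) = mex{1,1,1} = 0
G(17) = mex{1,1,1} = 0
G(18) = mex{0,0,0} = 1
G(19) = mex{0,0,0} = 1
G(20) = mex{1,1,1} = 0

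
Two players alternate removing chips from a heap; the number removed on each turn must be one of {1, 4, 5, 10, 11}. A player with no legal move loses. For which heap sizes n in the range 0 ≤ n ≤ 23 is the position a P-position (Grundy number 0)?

G(0) = 0
G(1) = mex{0} = 1
G(2) = mex{1} = 0
G(3) = mex{0} = 1
G(4) = mex{1,0} = 2
G(5) = mex{2,1,0} = 3
G(6) = mex{3,0,1} = 2
G(7) = mex{2,1,0} = 3
G(8) = mex{3,2,1} = 0
G(9) = mex{0,3,2} = 1
G(10) = mex{1,2,3,0} = 4
G(11) = mex{4,3,2,1,0} = 5
G(12) = mex{5,0,3,0,1} = 2
G(13) = mex{2,1,0,1,0} = 3
G(14) = mex{3,4,1,2,1} = 0
G(15) = mex{0,5,4,3,2} = 1
G(16) = mex{1,2,5,2,3} = 0
G(17) = mex{0,3,2,3,2} = 1
G(18) = mex{1,0,3,0,3} = 2
G(19) = mex{2,1,0,1,0} = 3
G(20) = mex{3,0,1,4,1} = 2
G(21) = mex{2,1,0,5,4} = 3
G(22) = mex{3,2,1,2,5} = 0
G(23) = mex{0,3,2,3,2} = 1
P-positions are exactly the n with G(n) = 0.

0, 2, 8, 14, 16, 22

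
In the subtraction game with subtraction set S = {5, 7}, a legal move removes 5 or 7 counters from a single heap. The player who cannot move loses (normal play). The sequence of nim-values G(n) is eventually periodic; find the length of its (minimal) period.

n :  0  1  2  3  4  5  6  7  8  9 10 11 12 13 14 15 16 17 18 19 20 21 22 23 24 25
G :  0  0  0  0  0  1  1  1  1  1  2  2  0  0  0  0  0  1  1  1  1  1  2  2  0  0
G(n+12) = G(n) holds for n = 0,…,6 (a full window of length max(S) = 7), so the sequence is purely periodic with period 12.

12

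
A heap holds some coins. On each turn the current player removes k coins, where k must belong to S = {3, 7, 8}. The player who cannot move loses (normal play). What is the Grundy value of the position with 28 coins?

G(0) = 0
G(1) = mex{} = 0
G(2) = mex{} = 0
G(3) = mex{0} = 1
G(4) = mex{0} = 1
G(5) = mex{0} = 1
G(6) = mex{1} = 0
G(7) = mex{1,0} = 2
G(8) = mex{1,0,0} = 2
G(9) = mex{0,0,0} = 1
G(10) = mex{2,1,0} = 3
G(11) = mex{2,1,1} = 0
G(12) = mex{1,1,1} = 0
G(13) = mex{3,0,1} = 2
G(14) = mex{0,2,0} = 1
G(15) = mex{0,2,2} = 1
G(16) = mex{2,1,2} = 0
G(17) = mex{1,3,1} = 0
G(18) = mex{1,0,3} = 2
G(19) = mex{0,0,0} = 1
G(20) = mex{0,2,0} = 1
G(21) = mex{2,1,2} = 0
G(22) = mex{1,1,1} = 0
G(23) = mex{1,0,1} = 2
G(24) = mex{0,0,0} = 1
G(25) = mex{0,2,0} = 1
G(26) = mex{2,1,2} = 0
G(27) = mex{1,1,1} = 0
G(28) = mex{1,0,1} = 2

2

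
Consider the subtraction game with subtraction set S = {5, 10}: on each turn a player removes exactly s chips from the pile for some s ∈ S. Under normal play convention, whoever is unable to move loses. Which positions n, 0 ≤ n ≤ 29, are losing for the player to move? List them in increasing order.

G(0) = 0
G(1) = mex{} = 0
G(2) = mex{} = 0
G(3) = mex{} = 0
G(4) = mex{} = 0
G(5) = mex{0} = 1
G(6) = mex{0} = 1
G(7) = mex{0} = 1
G(8) = mex{0} = 1
G(9) = mex{0} = 1
G(10) = mex{1,0} = 2
G(11) = mex{1,0} = 2
G(12) = mex{1,0} = 2
G(13) = mex{1,0} = 2
G(14) = mex{1,0} = 2
G(15) = mex{2,1} = 0
G(16) = mex{2,1} = 0
G(17) = mex{2,1} = 0
G(18) = mex{2,1} = 0
G(19) = mex{2,1} = 0
G(20) = mex{0,2} = 1
G(21) = mex{0,2} = 1
G(22) = mex{0,2} = 1
G(23) = mex{0,2} = 1
G(24) = mex{0,2} = 1
G(25) = mex{1,0} = 2
G(26) = mex{1,0} = 2
G(27) = mex{1,0} = 2
G(28) = mex{1,0} = 2
G(29) = mex{1,0} = 2
P-positions are exactly the n with G(n) = 0.

0, 1, 2, 3, 4, 15, 16, 17, 18, 19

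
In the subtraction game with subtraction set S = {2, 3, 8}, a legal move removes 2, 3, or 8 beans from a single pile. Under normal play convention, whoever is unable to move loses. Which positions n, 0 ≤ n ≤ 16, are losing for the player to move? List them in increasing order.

G(0) = 0
G(1) = mex{} = 0
G(2) = mex{0} = 1
G(3) = mex{0,0} = 1
G(4) = mex{1,0} = 2
G(5) = mex{1,1} = 0
G(6) = mex{2,1} = 0
G(7) = mex{0,2} = 1
G(8) = mex{0,0,0} = 1
G(9) = mex{1,0,0} = 2
G(10) = mex{1,1,1} = 0
G(11) = mex{2,1,1} = 0
G(12) = mex{0,2,2} = 1
G(13) = mex{0,0,0} = 1
G(14) = mex{1,0,0} = 2
G(15) = mex{1,1,1} = 0
G(16) = mex{2,1,1} = 0
P-positions are exactly the n with G(n) = 0.

0, 1, 5, 6, 10, 11, 15, 16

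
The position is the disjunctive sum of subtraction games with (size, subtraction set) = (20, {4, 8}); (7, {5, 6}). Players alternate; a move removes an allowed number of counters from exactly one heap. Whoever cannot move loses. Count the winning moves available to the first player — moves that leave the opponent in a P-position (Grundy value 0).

1

Heap A, S = {4, 8}:
n :  0  1  2  3  4  5  6  7  8  9 10 11 12 13 14 15 16 17 18 19 20
G :  0  0  0  0  1  1  1  1  2  2  2  2  0  0  0  0  1  1  1  1  2
G_A(20) = 2.
Heap B, S = {5, 6}:
n : 0 1 2 3 4 5 6 7
G : 0 0 0 0 0 1 1 1
G_B(7) = 1.
Combined Grundy value = 2 ⊕ 1 = 3.
A winning move leaves total XOR = 0, i.e. changes one component's Grundy value g to g ⊕ X where X is the current total.
Heap A: need g' = 2⊕3 = 1. Options: 20−4→G=1, 20−8→G=0. Hits: 1.
Heap B: need g' = 1⊕3 = 2. Options: 7−5→G=0, 7−6→G=0. Hits: 0.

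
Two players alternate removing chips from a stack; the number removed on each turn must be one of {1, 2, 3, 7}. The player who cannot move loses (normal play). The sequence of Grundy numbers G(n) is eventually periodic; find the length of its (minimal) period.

4

G(0) = 0
G(1) = mex{0} = 1
G(2) = mex{1,0} = 2
G(3) = mex{2,1,0} = 3
G(4) = mex{3,2,1} = 0
G(5) = mex{0,3,2} = 1
G(6) = mex{1,0,3} = 2
G(7) = mex{2,1,0,0} = 3
G(8) = mex{3,2,1,1} = 0
G(9) = mex{0,3,2,2} = 1
G(10) = mex{1,0,3,3} = 2
G(11) = mex{2,1,0,0} = 3
G(12) = mex{3,2,1,1} = 0
G(13) = mex{0,3,2,2} = 1
G(14) = mex{1,0,3,3} = 2
G(n+4) = G(n) holds for n = 0,…,6 (a full window of length max(S) = 7), so the sequence is purely periodic with period 4.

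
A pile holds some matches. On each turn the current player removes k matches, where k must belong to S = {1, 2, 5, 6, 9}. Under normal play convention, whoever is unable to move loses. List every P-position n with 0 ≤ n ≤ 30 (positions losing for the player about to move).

0, 3, 7, 10, 14, 17, 21, 24, 28

G(0) = 0
G(1) = mex{0} = 1
G(2) = mex{1,0} = 2
G(3) = mex{2,1} = 0
G(4) = mex{0,2} = 1
G(5) = mex{1,0,0} = 2
G(6) = mex{2,1,1,0} = 3
G(7) = mex{3,2,2,1} = 0
G(8) = mex{0,3,0,2} = 1
G(9) = mex{1,0,1,0,0} = 2
G(10) = mex{2,1,2,1,1} = 0
G(11) = mex{0,2,3,2,2} = 1
G(12) = mex{1,0,0,3,0} = 2
G(13) = mex{2,1,1,0,1} = 3
G(14) = mex{3,2,2,1,2} = 0
G(15) = mex{0,3,0,2,3} = 1
G(16) = mex{1,0,1,0,0} = 2
G(17) = mex{2,1,2,1,1} = 0
G(18) = mex{0,2,3,2,2} = 1
G(19) = mex{1,0,0,3,0} = 2
G(20) = mex{2,1,1,0,1} = 3
G(21) = mex{3,2,2,1,2} = 0
G(22) = mex{0,3,0,2,3} = 1
G(23) = mex{1,0,1,0,0} = 2
G(24) = mex{2,1,2,1,1} = 0
G(25) = mex{0,2,3,2,2} = 1
G(26) = mex{1,0,0,3,0} = 2
G(27) = mex{2,1,1,0,1} = 3
G(28) = mex{3,2,2,1,2} = 0
G(29) = mex{0,3,0,2,3} = 1
G(30) = mex{1,0,1,0,0} = 2
P-positions are exactly the n with G(n) = 0.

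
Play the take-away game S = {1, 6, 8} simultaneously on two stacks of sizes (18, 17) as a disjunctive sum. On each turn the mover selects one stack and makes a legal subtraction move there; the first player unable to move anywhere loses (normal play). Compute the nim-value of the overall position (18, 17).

1

All stacks use S = {1, 6, 8}:
n :  0  1  2  3  4  5  6  7  8  9 10 11 12 13 14 15 16 17 18
G :  0  1  0  1  0  1  2  0  1  0  1  0  1  2  0  1  0  1  0
Stack A: G(18) = 0.
Stack B: G(17) = 1.
Combined Grundy value = 0 ⊕ 1 = 1.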